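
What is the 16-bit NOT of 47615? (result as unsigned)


~0b1011100111111111 = 0b100011000000000 = 17920 (16-bit unsigned)

17920


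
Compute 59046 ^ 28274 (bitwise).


0b1110011010100110 ^ 0b110111001110010 = 0b1000100011010100 = 35028

35028


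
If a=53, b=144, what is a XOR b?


53 ^ 144 = 165

165


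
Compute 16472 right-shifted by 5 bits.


0b100000001011000 >> 5 = 0b1000000010 = 514

514


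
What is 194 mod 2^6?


194 & 63 = 2

2


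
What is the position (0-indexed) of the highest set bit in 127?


0b1111111. Highest set bit at position 6

6


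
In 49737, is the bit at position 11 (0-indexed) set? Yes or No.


0b1100001001001001, bit 11 = 0. No

No


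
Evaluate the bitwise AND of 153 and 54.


0b10011001 & 0b110110 = 0b10000 = 16

16


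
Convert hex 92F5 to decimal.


92F5 hex = 37621 decimal

37621


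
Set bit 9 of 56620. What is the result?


56620 | (1 << 9) = 56620 | 512 = 57132

57132


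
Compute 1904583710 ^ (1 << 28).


1904583710 ^ (1 << 28) = 1904583710 ^ 268435456 = 1636148254

1636148254


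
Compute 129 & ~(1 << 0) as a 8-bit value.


129 & ~(1 << 0) = 128

128


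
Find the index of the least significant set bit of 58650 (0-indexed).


0b1110010100011010. Lowest set bit at position 1

1


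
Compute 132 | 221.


0b10000100 | 0b11011101 = 0b11011101 = 221

221


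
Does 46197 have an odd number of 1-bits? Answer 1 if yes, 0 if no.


0b1011010001110101 has 9 ones => parity 1

1


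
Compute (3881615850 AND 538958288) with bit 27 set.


Step 1: 3881615850 & 538958288 = 538755520
Step 2: 538755520 | (1 << 27) = 538755520 | 134217728 = 672973248

672973248


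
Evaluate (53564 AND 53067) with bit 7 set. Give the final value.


Step 1: 53564 & 53067 = 49416
Step 2: 49416 | (1 << 7) = 49416 | 128 = 49544

49544


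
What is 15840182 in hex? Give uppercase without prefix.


15840182 = F1B3B6 hex

F1B3B6


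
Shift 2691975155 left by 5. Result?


0b10100000011101000100011111110011 << 5 = 0b1010000001110100010001111111001100000 = 86143204960

86143204960


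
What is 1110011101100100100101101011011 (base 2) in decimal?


1110011101100100100101101011011 in decimal = 1941064539

1941064539


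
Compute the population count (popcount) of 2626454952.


0b10011100100011001000010110101000 has 13 set bits

13


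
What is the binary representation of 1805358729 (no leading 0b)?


1805358729 = 1101011100110111001011010001001 in binary

1101011100110111001011010001001


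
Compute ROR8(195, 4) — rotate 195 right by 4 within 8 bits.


Rotate 0b11000011 right by 4 (8-bit) = 0b111100 = 60

60


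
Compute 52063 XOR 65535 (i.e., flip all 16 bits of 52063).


52063 ^ 65535 = 13472

13472


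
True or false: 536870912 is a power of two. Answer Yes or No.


0b100000000000000000000000000000. Only one bit set => Yes

Yes


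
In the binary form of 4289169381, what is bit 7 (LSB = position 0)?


0b11111111101001111000011111100101, position 7 = 1

1


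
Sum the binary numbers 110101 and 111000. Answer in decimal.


110101 + 111000 = 1101101 = 109

109


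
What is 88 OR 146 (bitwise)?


0b1011000 | 0b10010010 = 0b11011010 = 218

218


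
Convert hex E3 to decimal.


E3 hex = 227 decimal

227


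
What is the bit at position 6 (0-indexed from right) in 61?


0b111101, position 6 = 0

0


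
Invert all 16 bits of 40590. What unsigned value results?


40590 ^ 65535 = 24945

24945


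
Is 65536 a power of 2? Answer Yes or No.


0b10000000000000000. Only one bit set => Yes

Yes


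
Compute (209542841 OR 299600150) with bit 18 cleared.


Step 1: 209542841 | 299600150 = 503308223
Step 2: 503308223 & ~(1 << 18) = 503046079

503046079


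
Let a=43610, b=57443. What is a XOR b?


43610 ^ 57443 = 19001

19001


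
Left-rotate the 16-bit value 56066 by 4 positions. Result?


Rotate 0b1101101100000010 left by 4 (16-bit) = 0b1011000000101101 = 45101

45101


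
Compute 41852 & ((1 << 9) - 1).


41852 & 511 = 380

380


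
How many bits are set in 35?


0b100011 has 3 set bits

3


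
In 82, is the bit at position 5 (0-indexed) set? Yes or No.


0b1010010, bit 5 = 0. No

No


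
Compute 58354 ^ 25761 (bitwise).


0b1110001111110010 ^ 0b110010010100001 = 0b1000011101010011 = 34643

34643


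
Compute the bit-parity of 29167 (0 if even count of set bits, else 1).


0b111000111101111 has 11 ones => parity 1

1


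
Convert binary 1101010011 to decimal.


1101010011 in decimal = 851

851


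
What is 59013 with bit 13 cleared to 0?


59013 & ~(1 << 13) = 50821

50821


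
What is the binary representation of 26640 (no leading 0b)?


26640 = 110100000010000 in binary

110100000010000


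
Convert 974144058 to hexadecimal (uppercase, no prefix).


974144058 = 3A10423A hex

3A10423A


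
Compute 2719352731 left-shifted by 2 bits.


0b10100010000101100000011110011011 << 2 = 0b1010001000010110000001111001101100 = 10877410924

10877410924


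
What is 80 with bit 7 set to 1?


80 | (1 << 7) = 80 | 128 = 208

208


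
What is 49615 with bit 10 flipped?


49615 ^ (1 << 10) = 49615 ^ 1024 = 50639

50639


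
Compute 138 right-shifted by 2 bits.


0b10001010 >> 2 = 0b100010 = 34

34


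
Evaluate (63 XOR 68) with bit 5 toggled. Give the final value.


Step 1: 63 ^ 68 = 123
Step 2: 123 ^ (1 << 5) = 123 ^ 32 = 91

91


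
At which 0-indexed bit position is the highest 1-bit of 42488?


0b1010010111111000. Highest set bit at position 15

15


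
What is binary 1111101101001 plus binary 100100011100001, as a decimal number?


1111101101001 + 100100011100001 = 110100001001010 = 26698

26698


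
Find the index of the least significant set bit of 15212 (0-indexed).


0b11101101101100. Lowest set bit at position 2

2


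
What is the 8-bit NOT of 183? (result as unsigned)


~0b10110111 = 0b1001000 = 72 (8-bit unsigned)

72


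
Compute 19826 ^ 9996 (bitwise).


0b100110101110010 ^ 0b10011100001100 = 0b110101001111110 = 27262

27262


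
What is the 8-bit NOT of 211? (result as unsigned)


~0b11010011 = 0b101100 = 44 (8-bit unsigned)

44


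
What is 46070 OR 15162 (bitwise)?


0b1011001111110110 | 0b11101100111010 = 0b1011101111111110 = 48126

48126


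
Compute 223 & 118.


0b11011111 & 0b1110110 = 0b1010110 = 86

86


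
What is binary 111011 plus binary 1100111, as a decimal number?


111011 + 1100111 = 10100010 = 162

162


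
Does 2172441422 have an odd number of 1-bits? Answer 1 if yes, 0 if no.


0b10000001011111001101001101001110 has 16 ones => parity 0

0


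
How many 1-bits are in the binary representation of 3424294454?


0b11001100000110101001011000110110 has 15 set bits

15


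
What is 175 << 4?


0b10101111 << 4 = 0b101011110000 = 2800

2800


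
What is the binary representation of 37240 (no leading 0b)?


37240 = 1001000101111000 in binary

1001000101111000


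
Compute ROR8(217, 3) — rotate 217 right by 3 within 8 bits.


Rotate 0b11011001 right by 3 (8-bit) = 0b111011 = 59

59


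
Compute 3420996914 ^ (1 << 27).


3420996914 ^ (1 << 27) = 3420996914 ^ 134217728 = 3286779186

3286779186


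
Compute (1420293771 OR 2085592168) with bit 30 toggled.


Step 1: 1420293771 | 2085592168 = 2096103147
Step 2: 2096103147 ^ (1 << 30) = 2096103147 ^ 1073741824 = 1022361323

1022361323


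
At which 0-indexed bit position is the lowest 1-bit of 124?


0b1111100. Lowest set bit at position 2

2


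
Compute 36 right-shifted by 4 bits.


0b100100 >> 4 = 0b10 = 2

2


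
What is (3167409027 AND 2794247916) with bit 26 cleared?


Step 1: 3167409027 & 2794247916 = 2760430208
Step 2: 2760430208 & ~(1 << 26) = 2693321344

2693321344


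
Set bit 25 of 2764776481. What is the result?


2764776481 | (1 << 25) = 2764776481 | 33554432 = 2798330913

2798330913


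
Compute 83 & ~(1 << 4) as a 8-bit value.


83 & ~(1 << 4) = 67

67


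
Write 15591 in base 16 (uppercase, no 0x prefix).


15591 = 3CE7 hex

3CE7


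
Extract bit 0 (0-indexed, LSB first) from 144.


0b10010000, position 0 = 0

0


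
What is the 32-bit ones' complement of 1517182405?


1517182405 ^ 4294967295 = 2777784890

2777784890


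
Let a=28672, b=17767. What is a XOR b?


28672 ^ 17767 = 13671

13671


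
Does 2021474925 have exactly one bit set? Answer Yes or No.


0b1111000011111010100001001101101. Multiple bits set => No

No


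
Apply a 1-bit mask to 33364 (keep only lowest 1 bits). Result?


33364 & 1 = 0

0


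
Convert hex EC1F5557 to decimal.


EC1F5557 hex = 3961476439 decimal

3961476439


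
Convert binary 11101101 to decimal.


11101101 in decimal = 237

237


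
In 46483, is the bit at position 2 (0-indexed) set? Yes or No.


0b1011010110010011, bit 2 = 0. No

No


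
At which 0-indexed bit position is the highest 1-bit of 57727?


0b1110000101111111. Highest set bit at position 15

15


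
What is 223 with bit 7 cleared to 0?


223 & ~(1 << 7) = 95

95


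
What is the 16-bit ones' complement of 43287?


43287 ^ 65535 = 22248

22248


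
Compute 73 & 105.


0b1001001 & 0b1101001 = 0b1001001 = 73

73


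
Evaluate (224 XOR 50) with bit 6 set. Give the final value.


Step 1: 224 ^ 50 = 210
Step 2: 210 | (1 << 6) = 210 | 64 = 210

210


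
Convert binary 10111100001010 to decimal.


10111100001010 in decimal = 12042

12042


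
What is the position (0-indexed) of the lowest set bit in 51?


0b110011. Lowest set bit at position 0

0


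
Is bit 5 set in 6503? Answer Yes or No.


0b1100101100111, bit 5 = 1. Yes

Yes


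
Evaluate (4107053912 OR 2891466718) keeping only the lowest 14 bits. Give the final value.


Step 1: 4107053912 | 2891466718 = 4242337758
Step 2: 4242337758 & 16383 = 12254

12254


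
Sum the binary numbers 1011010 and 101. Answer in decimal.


1011010 + 101 = 1011111 = 95

95


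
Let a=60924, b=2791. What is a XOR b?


60924 ^ 2791 = 59163

59163


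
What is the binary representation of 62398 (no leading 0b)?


62398 = 1111001110111110 in binary

1111001110111110


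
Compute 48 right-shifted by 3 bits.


0b110000 >> 3 = 0b110 = 6

6


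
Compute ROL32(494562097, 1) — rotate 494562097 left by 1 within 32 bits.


Rotate 0b11101011110100110101100110001 left by 1 (32-bit) = 0b111010111101001101011001100010 = 989124194

989124194


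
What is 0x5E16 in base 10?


5E16 hex = 24086 decimal

24086


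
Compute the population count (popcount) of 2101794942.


0b1111101010001101101100001111110 has 19 set bits

19


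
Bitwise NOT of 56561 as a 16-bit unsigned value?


~0b1101110011110001 = 0b10001100001110 = 8974 (16-bit unsigned)

8974


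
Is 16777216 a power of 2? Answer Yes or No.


0b1000000000000000000000000. Only one bit set => Yes

Yes


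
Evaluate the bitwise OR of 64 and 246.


0b1000000 | 0b11110110 = 0b11110110 = 246

246


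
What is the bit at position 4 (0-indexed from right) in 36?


0b100100, position 4 = 0

0


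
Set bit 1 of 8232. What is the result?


8232 | (1 << 1) = 8232 | 2 = 8234

8234


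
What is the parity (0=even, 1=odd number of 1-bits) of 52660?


0b1100110110110100 has 9 ones => parity 1

1


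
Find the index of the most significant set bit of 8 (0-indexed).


0b1000. Highest set bit at position 3

3


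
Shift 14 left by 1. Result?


0b1110 << 1 = 0b11100 = 28

28


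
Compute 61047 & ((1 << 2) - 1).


61047 & 3 = 3

3


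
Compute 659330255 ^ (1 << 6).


659330255 ^ (1 << 6) = 659330255 ^ 64 = 659330191

659330191


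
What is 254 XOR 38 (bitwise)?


0b11111110 ^ 0b100110 = 0b11011000 = 216

216


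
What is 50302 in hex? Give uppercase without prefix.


50302 = C47E hex

C47E


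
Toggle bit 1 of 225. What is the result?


225 ^ (1 << 1) = 225 ^ 2 = 227

227


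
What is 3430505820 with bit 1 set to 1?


3430505820 | (1 << 1) = 3430505820 | 2 = 3430505822

3430505822


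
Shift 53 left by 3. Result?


0b110101 << 3 = 0b110101000 = 424

424


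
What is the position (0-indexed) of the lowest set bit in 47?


0b101111. Lowest set bit at position 0

0


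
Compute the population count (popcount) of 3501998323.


0b11010000101111000100000011110011 has 15 set bits

15


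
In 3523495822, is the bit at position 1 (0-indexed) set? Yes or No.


0b11010010000001000100011110001110, bit 1 = 1. Yes

Yes


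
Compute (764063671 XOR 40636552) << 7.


Step 1: 764063671 ^ 40636552 = 803651391
Step 2: 803651391 << 7 = 102867378048

102867378048


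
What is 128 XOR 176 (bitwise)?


0b10000000 ^ 0b10110000 = 0b110000 = 48

48


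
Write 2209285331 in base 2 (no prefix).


2209285331 = 10000011101011110000010011010011 in binary

10000011101011110000010011010011


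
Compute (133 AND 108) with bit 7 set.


Step 1: 133 & 108 = 4
Step 2: 4 | (1 << 7) = 4 | 128 = 132

132


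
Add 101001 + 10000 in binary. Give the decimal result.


101001 + 10000 = 111001 = 57

57


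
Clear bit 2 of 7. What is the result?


7 & ~(1 << 2) = 3

3


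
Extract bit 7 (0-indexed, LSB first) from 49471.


0b1100000100111111, position 7 = 0

0


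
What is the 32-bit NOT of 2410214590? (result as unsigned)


~0b10001111101010001111010010111110 = 0b1110000010101110000101101000001 = 1884752705 (32-bit unsigned)

1884752705


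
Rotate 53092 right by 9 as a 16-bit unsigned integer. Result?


Rotate 0b1100111101100100 right by 9 (16-bit) = 0b1011001001100111 = 45671

45671


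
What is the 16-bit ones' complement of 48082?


48082 ^ 65535 = 17453

17453


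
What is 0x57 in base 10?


57 hex = 87 decimal

87


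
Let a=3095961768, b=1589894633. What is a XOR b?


3095961768 ^ 1589894633 = 3863706945

3863706945


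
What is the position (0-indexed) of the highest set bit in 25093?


0b110001000000101. Highest set bit at position 14

14


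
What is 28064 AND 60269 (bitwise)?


0b110110110100000 & 0b1110101101101101 = 0b110100100100000 = 26912

26912


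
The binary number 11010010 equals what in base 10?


11010010 in decimal = 210

210


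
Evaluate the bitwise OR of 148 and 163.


0b10010100 | 0b10100011 = 0b10110111 = 183

183


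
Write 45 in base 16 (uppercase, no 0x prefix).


45 = 2D hex

2D


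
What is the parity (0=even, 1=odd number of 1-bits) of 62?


0b111110 has 5 ones => parity 1

1


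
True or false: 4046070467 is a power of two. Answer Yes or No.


0b11110001001010100010001011000011. Multiple bits set => No

No


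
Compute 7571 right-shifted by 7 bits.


0b1110110010011 >> 7 = 0b111011 = 59

59


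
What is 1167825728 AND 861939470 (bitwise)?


0b1000101100110111001101101000000 & 0b110011011000000010011100001110 = 0b1000000000000001100000000 = 16777984

16777984


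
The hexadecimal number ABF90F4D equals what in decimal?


ABF90F4D hex = 2885226317 decimal

2885226317


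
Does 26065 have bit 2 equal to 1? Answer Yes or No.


0b110010111010001, bit 2 = 0. No

No


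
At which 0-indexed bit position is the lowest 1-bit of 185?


0b10111001. Lowest set bit at position 0

0


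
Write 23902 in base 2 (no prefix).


23902 = 101110101011110 in binary

101110101011110


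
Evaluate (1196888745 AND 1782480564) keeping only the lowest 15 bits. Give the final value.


Step 1: 1196888745 & 1782480564 = 1108742816
Step 2: 1108742816 & 32767 = 4768

4768


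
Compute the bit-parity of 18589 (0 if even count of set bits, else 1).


0b100100010011101 has 7 ones => parity 1

1


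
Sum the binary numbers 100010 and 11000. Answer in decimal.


100010 + 11000 = 111010 = 58

58


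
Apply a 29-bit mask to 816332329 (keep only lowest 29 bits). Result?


816332329 & 536870911 = 279461417

279461417


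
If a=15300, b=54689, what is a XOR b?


15300 ^ 54689 = 61029

61029


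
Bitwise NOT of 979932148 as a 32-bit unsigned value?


~0b111010011010001001001111110100 = 0b11000101100101110110110000001011 = 3315035147 (32-bit unsigned)

3315035147


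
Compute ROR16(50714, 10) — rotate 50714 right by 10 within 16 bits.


Rotate 0b1100011000011010 right by 10 (16-bit) = 0b1000011010110001 = 34481

34481


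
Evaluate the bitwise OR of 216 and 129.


0b11011000 | 0b10000001 = 0b11011001 = 217

217


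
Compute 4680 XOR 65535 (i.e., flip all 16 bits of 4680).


4680 ^ 65535 = 60855

60855


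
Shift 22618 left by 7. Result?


0b101100001011010 << 7 = 0b1011000010110100000000 = 2895104

2895104


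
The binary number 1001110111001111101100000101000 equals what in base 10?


1001110111001111101100000101000 in decimal = 1323817000

1323817000


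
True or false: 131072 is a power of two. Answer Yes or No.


0b100000000000000000. Only one bit set => Yes

Yes


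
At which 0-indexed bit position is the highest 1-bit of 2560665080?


0b10011000101000001010010111111000. Highest set bit at position 31

31


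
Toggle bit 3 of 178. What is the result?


178 ^ (1 << 3) = 178 ^ 8 = 186

186


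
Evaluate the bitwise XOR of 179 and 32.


0b10110011 ^ 0b100000 = 0b10010011 = 147

147


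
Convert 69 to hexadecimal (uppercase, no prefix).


69 = 45 hex

45


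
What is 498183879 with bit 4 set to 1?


498183879 | (1 << 4) = 498183879 | 16 = 498183895

498183895


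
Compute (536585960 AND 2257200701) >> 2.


Step 1: 536585960 & 2257200701 = 109717032
Step 2: 109717032 >> 2 = 27429258

27429258


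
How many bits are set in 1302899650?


0b1001101101010001010101111000010 has 15 set bits

15


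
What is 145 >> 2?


0b10010001 >> 2 = 0b100100 = 36

36


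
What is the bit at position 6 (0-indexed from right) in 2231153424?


0b10000100111111001011001100010000, position 6 = 0

0


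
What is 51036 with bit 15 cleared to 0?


51036 & ~(1 << 15) = 18268

18268


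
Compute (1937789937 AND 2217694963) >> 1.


Step 1: 1937789937 & 2217694963 = 21233
Step 2: 21233 >> 1 = 10616

10616


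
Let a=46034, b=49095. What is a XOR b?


46034 ^ 49095 = 3093

3093


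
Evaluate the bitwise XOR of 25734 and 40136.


0b110010010000110 ^ 0b1001110011001000 = 0b1111100001001110 = 63566

63566


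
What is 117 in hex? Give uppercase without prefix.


117 = 75 hex

75


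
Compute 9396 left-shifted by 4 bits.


0b10010010110100 << 4 = 0b100100101101000000 = 150336

150336


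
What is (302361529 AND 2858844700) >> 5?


Step 1: 302361529 & 2858844700 = 33849880
Step 2: 33849880 >> 5 = 1057808

1057808


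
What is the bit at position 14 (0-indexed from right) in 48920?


0b1011111100011000, position 14 = 0

0


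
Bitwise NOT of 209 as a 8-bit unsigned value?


~0b11010001 = 0b101110 = 46 (8-bit unsigned)

46


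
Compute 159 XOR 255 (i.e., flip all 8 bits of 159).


159 ^ 255 = 96

96


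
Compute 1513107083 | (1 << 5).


1513107083 | (1 << 5) = 1513107083 | 32 = 1513107115

1513107115


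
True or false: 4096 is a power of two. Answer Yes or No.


0b1000000000000. Only one bit set => Yes

Yes


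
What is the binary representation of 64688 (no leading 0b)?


64688 = 1111110010110000 in binary

1111110010110000


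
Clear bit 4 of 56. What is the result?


56 & ~(1 << 4) = 40

40


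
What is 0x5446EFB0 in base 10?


5446EFB0 hex = 1413935024 decimal

1413935024


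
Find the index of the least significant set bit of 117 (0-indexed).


0b1110101. Lowest set bit at position 0

0


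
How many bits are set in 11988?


0b10111011010100 has 8 set bits

8


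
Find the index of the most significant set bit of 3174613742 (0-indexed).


0b10111101001110001100001011101110. Highest set bit at position 31

31


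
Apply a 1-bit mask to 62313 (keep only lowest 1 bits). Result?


62313 & 1 = 1

1


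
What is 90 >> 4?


0b1011010 >> 4 = 0b101 = 5

5


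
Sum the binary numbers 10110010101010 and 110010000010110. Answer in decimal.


10110010101010 + 110010000010110 = 1001000011000000 = 37056

37056


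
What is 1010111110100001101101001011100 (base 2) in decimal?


1010111110100001101101001011100 in decimal = 1473305180

1473305180


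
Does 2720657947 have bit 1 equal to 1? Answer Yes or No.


0b10100010001010011111001000011011, bit 1 = 1. Yes

Yes


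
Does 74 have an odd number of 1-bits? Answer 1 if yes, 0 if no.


0b1001010 has 3 ones => parity 1

1


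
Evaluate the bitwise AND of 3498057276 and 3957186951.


0b11010000100000000001111000111100 & 0b11101011110111011110000110000111 = 0b11000000100000000000000000000100 = 3229614084

3229614084


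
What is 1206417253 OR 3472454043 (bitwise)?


0b1000111111010000111011101100101 | 0b11001110111110010111000110011011 = 0b11001111111110010111011111111111 = 3489232895

3489232895


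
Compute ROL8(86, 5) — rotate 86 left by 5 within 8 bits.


Rotate 0b1010110 left by 5 (8-bit) = 0b11001010 = 202

202


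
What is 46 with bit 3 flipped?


46 ^ (1 << 3) = 46 ^ 8 = 38

38


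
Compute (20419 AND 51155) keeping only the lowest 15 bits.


Step 1: 20419 & 51155 = 18371
Step 2: 18371 & 32767 = 18371

18371


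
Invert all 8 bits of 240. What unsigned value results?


240 ^ 255 = 15

15


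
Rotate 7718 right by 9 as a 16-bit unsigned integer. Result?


Rotate 0b1111000100110 right by 9 (16-bit) = 0b1001100001111 = 4879

4879


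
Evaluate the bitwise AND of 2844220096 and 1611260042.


0b10101001100001110101101011000000 & 0b1100000000010011110000010001010 = 0b100000000000010100000010000000 = 536952960

536952960


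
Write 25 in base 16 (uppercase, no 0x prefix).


25 = 19 hex

19


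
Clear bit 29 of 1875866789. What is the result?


1875866789 & ~(1 << 29) = 1338995877

1338995877


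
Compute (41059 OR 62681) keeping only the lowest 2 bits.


Step 1: 41059 | 62681 = 62715
Step 2: 62715 & 3 = 3

3


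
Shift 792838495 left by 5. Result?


0b101111010000011100000101011111 << 5 = 0b10111101000001110000010101111100000 = 25370831840

25370831840


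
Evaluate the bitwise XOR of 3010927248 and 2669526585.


0b10110011011101110001101010010000 ^ 0b10011111000111011011111000111001 = 0b101100011010101010010010101001 = 745186473

745186473


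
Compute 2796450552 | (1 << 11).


2796450552 | (1 << 11) = 2796450552 | 2048 = 2796452600

2796452600


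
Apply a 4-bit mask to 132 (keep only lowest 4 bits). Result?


132 & 15 = 4

4


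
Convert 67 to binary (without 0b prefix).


67 = 1000011 in binary

1000011


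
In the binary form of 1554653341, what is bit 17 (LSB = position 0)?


0b1011100101010100010000010011101, position 17 = 1

1


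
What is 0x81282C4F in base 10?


81282C4F hex = 2166893647 decimal

2166893647


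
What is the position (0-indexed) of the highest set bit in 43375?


0b1010100101101111. Highest set bit at position 15

15


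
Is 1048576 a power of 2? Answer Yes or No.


0b100000000000000000000. Only one bit set => Yes

Yes


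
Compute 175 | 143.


0b10101111 | 0b10001111 = 0b10101111 = 175

175


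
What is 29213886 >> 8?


0b1101111011100010010111110 >> 8 = 0b11011110111000100 = 114116

114116


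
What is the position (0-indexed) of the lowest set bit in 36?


0b100100. Lowest set bit at position 2

2


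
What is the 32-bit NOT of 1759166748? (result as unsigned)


~0b1101000110110101100000100011100 = 0b10010111001001010011111011100011 = 2535800547 (32-bit unsigned)

2535800547


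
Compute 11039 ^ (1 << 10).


11039 ^ (1 << 10) = 11039 ^ 1024 = 12063

12063


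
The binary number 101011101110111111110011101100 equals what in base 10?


101011101110111111110011101100 in decimal = 733740268

733740268


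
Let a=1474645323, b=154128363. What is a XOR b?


1474645323 ^ 154128363 = 1590330016

1590330016


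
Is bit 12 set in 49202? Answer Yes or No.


0b1100000000110010, bit 12 = 0. No

No


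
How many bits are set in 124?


0b1111100 has 5 set bits

5


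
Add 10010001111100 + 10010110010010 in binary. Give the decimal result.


10010001111100 + 10010110010010 = 100101000001110 = 18958

18958


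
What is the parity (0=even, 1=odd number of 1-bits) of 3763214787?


0b11100000010011100001100111000011 has 14 ones => parity 0

0


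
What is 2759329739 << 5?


0b10100100011110000000011111001011 << 5 = 0b1010010001111000000001111100101100000 = 88298551648

88298551648


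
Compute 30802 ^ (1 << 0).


30802 ^ (1 << 0) = 30802 ^ 1 = 30803

30803


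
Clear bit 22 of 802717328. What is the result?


802717328 & ~(1 << 22) = 798523024

798523024


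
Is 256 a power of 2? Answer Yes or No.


0b100000000. Only one bit set => Yes

Yes


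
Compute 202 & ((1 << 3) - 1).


202 & 7 = 2

2


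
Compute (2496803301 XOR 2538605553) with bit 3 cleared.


Step 1: 2496803301 ^ 2538605553 = 58866196
Step 2: 58866196 & ~(1 << 3) = 58866196

58866196


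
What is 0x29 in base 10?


29 hex = 41 decimal

41


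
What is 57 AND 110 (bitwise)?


0b111001 & 0b1101110 = 0b101000 = 40

40


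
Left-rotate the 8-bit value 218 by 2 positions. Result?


Rotate 0b11011010 left by 2 (8-bit) = 0b1101011 = 107

107


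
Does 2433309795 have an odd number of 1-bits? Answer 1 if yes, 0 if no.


0b10010001000010010101110001100011 has 13 ones => parity 1

1


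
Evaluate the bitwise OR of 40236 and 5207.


0b1001110100101100 | 0b1010001010111 = 0b1001110101111111 = 40319

40319


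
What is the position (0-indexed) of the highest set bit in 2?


0b10. Highest set bit at position 1

1


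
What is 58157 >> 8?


0b1110001100101101 >> 8 = 0b11100011 = 227

227


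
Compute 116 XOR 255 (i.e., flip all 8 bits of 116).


116 ^ 255 = 139

139


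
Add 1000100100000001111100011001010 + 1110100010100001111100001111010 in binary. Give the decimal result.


1000100100000001111100011001010 + 1110100010100001111100001111010 = 10111000110100011111000101000100 = 3100766532

3100766532


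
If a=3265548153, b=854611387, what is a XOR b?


3265548153 ^ 854611387 = 4032043714

4032043714


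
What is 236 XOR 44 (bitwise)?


0b11101100 ^ 0b101100 = 0b11000000 = 192

192


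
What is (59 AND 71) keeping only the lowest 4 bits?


Step 1: 59 & 71 = 3
Step 2: 3 & 15 = 3

3


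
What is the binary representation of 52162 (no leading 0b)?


52162 = 1100101111000010 in binary

1100101111000010


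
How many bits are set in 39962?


0b1001110000011010 has 7 set bits

7


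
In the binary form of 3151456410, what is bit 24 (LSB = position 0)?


0b10111011110101110110100010011010, position 24 = 1

1


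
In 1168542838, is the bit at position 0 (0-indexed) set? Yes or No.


0b1000101101001101000110001110110, bit 0 = 0. No

No


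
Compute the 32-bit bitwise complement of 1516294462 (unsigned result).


~0b1011010011000001101000100111110 = 0b10100101100111110010111011000001 = 2778672833 (32-bit unsigned)

2778672833


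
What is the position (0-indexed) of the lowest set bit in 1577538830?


0b1011110000001110101010100001110. Lowest set bit at position 1

1


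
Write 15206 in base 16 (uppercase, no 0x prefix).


15206 = 3B66 hex

3B66


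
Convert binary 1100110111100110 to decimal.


1100110111100110 in decimal = 52710

52710


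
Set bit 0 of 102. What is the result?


102 | (1 << 0) = 102 | 1 = 103

103


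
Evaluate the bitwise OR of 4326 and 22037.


0b1000011100110 | 0b101011000010101 = 0b101011011110111 = 22263

22263


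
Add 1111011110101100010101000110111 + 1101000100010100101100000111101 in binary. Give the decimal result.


1111011110101100010101000110111 + 1101000100010100101100000111101 = 11100100011000001000001001110100 = 3831530100

3831530100


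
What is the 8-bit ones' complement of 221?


221 ^ 255 = 34

34


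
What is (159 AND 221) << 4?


Step 1: 159 & 221 = 157
Step 2: 157 << 4 = 2512

2512


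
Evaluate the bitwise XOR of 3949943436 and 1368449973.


0b11101011011011110101101010001100 ^ 0b1010001100100001110001110110101 = 0b10111010111111111011100100111001 = 3137321273

3137321273


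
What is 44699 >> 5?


0b1010111010011011 >> 5 = 0b10101110100 = 1396

1396


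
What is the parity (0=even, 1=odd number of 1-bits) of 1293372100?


0b1001101000101110100101011000100 has 14 ones => parity 0

0


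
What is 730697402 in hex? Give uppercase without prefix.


730697402 = 2B8D8EBA hex

2B8D8EBA


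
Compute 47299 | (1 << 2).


47299 | (1 << 2) = 47299 | 4 = 47303

47303


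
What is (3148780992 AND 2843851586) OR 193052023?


Step 1: 3148780992 & 2843851586 = 2843775296
Step 2: 2843775296 | 193052023 = 2877406583

2877406583


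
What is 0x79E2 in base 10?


79E2 hex = 31202 decimal

31202


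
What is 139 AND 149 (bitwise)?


0b10001011 & 0b10010101 = 0b10000001 = 129

129


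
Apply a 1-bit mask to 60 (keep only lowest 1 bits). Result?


60 & 1 = 0

0


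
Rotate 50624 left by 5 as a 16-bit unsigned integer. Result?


Rotate 0b1100010111000000 left by 5 (16-bit) = 0b1011100000011000 = 47128

47128


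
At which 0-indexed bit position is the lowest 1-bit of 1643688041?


0b1100001111110001011000001101001. Lowest set bit at position 0

0


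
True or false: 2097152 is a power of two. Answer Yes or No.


0b1000000000000000000000. Only one bit set => Yes

Yes


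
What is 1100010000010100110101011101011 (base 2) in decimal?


1100010000010100110101011101011 in decimal = 1644849899

1644849899


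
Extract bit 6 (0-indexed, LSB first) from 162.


0b10100010, position 6 = 0

0


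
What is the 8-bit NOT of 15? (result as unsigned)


~0b1111 = 0b11110000 = 240 (8-bit unsigned)

240


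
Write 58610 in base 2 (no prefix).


58610 = 1110010011110010 in binary

1110010011110010


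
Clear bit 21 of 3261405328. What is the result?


3261405328 & ~(1 << 21) = 3259308176

3259308176


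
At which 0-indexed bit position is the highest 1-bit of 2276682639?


0b10000111101100110110101110001111. Highest set bit at position 31

31


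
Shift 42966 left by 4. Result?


0b1010011111010110 << 4 = 0b10100111110101100000 = 687456

687456


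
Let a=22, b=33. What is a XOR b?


22 ^ 33 = 55

55


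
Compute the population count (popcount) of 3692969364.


0b11011100000111100011110110010100 has 17 set bits

17


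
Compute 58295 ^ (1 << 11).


58295 ^ (1 << 11) = 58295 ^ 2048 = 60343

60343


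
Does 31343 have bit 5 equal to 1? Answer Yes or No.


0b111101001101111, bit 5 = 1. Yes

Yes


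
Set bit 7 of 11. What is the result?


11 | (1 << 7) = 11 | 128 = 139

139


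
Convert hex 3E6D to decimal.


3E6D hex = 15981 decimal

15981


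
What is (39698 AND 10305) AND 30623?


Step 1: 39698 & 10305 = 2048
Step 2: 2048 & 30623 = 0

0


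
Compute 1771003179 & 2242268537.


0b1101001100011110101110100101011 & 0b10000101101001100100110101111001 = 0b1100001100100110100101001 = 25578793

25578793


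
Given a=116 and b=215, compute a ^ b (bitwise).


116 ^ 215 = 163

163


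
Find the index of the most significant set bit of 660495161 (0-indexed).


0b100111010111100101101100111001. Highest set bit at position 29

29


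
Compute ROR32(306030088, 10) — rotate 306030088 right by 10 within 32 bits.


Rotate 0b10010001111011010011000001000 right by 10 (32-bit) = 0b10000010000001001000111101101001 = 2181336937

2181336937


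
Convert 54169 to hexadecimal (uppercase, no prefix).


54169 = D399 hex

D399


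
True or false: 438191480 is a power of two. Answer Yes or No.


0b11010000111100100010101111000. Multiple bits set => No

No


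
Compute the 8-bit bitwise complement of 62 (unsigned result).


~0b111110 = 0b11000001 = 193 (8-bit unsigned)

193


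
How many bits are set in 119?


0b1110111 has 6 set bits

6


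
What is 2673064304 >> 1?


0b10011111010100111011100101110000 >> 1 = 0b1001111101010011101110010111000 = 1336532152

1336532152


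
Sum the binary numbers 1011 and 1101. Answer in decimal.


1011 + 1101 = 11000 = 24

24


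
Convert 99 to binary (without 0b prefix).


99 = 1100011 in binary

1100011


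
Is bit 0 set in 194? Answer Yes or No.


0b11000010, bit 0 = 0. No

No


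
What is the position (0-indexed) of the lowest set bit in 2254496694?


0b10000110011000001110001110110110. Lowest set bit at position 1

1


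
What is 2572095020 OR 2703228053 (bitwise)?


0b10011001010011110000111000101100 | 0b10100001000111111111110010010101 = 0b10111001010111111111111010111101 = 3110076093

3110076093


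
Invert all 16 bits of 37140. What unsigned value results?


37140 ^ 65535 = 28395

28395


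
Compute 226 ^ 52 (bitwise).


0b11100010 ^ 0b110100 = 0b11010110 = 214

214


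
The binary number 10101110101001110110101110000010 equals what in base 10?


10101110101001110110101110000010 in decimal = 2930207618

2930207618


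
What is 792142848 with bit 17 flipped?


792142848 ^ (1 << 17) = 792142848 ^ 131072 = 792011776

792011776


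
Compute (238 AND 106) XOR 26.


Step 1: 238 & 106 = 106
Step 2: 106 ^ 26 = 112

112


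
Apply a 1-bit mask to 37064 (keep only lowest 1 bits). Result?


37064 & 1 = 0

0


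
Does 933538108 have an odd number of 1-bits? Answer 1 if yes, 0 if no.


0b110111101001001010100100111100 has 16 ones => parity 0

0


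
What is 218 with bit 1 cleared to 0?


218 & ~(1 << 1) = 216

216


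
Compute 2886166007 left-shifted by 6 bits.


0b10101100000001110110010111110111 << 6 = 0b10101100000001110110010111110111000000 = 184714624448

184714624448


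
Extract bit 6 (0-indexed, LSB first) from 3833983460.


0b11100100100001011111000111100100, position 6 = 1

1


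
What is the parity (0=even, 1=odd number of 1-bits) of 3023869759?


0b10110100001111001001011100111111 has 19 ones => parity 1

1


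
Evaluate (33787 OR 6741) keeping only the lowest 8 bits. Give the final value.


Step 1: 33787 | 6741 = 39935
Step 2: 39935 & 255 = 255

255


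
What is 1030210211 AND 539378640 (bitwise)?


0b111101011001111100001010100011 & 0b100000001001100100001111010000 = 0b100000001001100100001010000000 = 539378304

539378304


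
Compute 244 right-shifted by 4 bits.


0b11110100 >> 4 = 0b1111 = 15

15


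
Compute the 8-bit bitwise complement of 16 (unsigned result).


~0b10000 = 0b11101111 = 239 (8-bit unsigned)

239


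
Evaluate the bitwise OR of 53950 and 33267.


0b1101001010111110 | 0b1000000111110011 = 0b1101001111111111 = 54271

54271


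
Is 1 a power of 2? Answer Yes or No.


0b1. Only one bit set => Yes

Yes


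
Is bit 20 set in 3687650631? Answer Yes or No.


0b11011011110011010001010101000111, bit 20 = 0. No

No


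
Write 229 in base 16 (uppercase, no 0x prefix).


229 = E5 hex

E5


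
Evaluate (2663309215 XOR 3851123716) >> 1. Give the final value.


Step 1: 2663309215 ^ 3851123716 = 2067112859
Step 2: 2067112859 >> 1 = 1033556429

1033556429


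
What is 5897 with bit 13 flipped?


5897 ^ (1 << 13) = 5897 ^ 8192 = 14089

14089


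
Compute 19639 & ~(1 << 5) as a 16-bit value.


19639 & ~(1 << 5) = 19607

19607


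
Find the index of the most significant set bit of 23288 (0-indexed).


0b101101011111000. Highest set bit at position 14

14


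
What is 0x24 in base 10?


24 hex = 36 decimal

36


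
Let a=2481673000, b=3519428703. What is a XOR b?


2481673000 ^ 3519428703 = 1110272887

1110272887


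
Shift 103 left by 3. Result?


0b1100111 << 3 = 0b1100111000 = 824

824


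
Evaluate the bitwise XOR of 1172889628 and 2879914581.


0b1000101111010001110000000011100 ^ 0b10101011101010000000001001010101 = 0b11101110010000001110001001001001 = 3997229641

3997229641


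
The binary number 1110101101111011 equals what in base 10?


1110101101111011 in decimal = 60283

60283


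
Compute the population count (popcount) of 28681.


0b111000000001001 has 5 set bits

5


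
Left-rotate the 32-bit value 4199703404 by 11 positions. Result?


Rotate 0b11111010010100100110001101101100 left by 11 (32-bit) = 0b10010011000110110110011111010010 = 2468046802

2468046802


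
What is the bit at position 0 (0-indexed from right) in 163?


0b10100011, position 0 = 1

1


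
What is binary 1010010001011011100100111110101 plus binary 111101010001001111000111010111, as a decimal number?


1010010001011011100100111110101 + 111101010001001111000111010111 = 10001111011100101011101111001100 = 2406661068

2406661068


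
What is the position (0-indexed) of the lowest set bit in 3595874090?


0b11010110010101001010111100101010. Lowest set bit at position 1

1


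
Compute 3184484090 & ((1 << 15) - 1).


3184484090 & 32767 = 24314

24314


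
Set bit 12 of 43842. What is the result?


43842 | (1 << 12) = 43842 | 4096 = 47938

47938


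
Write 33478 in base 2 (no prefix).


33478 = 1000001011000110 in binary

1000001011000110


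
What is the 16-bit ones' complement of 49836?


49836 ^ 65535 = 15699

15699


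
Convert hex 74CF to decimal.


74CF hex = 29903 decimal

29903


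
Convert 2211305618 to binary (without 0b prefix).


2211305618 = 10000011110011011101100010010010 in binary

10000011110011011101100010010010


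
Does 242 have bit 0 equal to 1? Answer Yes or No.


0b11110010, bit 0 = 0. No

No


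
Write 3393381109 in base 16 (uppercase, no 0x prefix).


3393381109 = CA42E2F5 hex

CA42E2F5


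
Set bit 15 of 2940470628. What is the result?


2940470628 | (1 << 15) = 2940470628 | 32768 = 2940503396

2940503396


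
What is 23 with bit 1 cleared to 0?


23 & ~(1 << 1) = 21

21


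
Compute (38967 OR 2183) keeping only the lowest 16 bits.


Step 1: 38967 | 2183 = 39095
Step 2: 39095 & 65535 = 39095

39095


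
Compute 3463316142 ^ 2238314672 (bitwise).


0b11001110011011100000001010101110 ^ 0b10000101011010011111100010110000 = 0b1001011000001111111101000011110 = 1258813982

1258813982


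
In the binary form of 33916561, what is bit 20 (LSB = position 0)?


0b10000001011000011010010001, position 20 = 0

0


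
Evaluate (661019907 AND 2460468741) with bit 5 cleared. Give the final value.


Step 1: 661019907 & 2460468741 = 36062209
Step 2: 36062209 & ~(1 << 5) = 36062209

36062209
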